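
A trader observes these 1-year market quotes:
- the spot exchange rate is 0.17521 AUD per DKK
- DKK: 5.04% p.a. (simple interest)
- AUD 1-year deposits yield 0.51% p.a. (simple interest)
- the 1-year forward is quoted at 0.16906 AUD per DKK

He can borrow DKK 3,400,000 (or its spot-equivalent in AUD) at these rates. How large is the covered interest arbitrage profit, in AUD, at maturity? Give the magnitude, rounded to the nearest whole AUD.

T = 1 year.
Invest the DKK and cover forward: 3,400,000 × 1.050400 × 0.16906 = AUD 603,774.12.
Convert at spot and invest in AUD: 3,400,000 × 0.17521 × 1.005100 = AUD 598,752.14.
The quoted forward overvalues DKK, so borrow AUD, buy DKK at spot, deposit the DKK at 5.04%, and sell the proceeds forward at 0.16906.
Arbitrage profit = |603,774.12 − 598,752.14| = AUD 5,022.

AUD 5,022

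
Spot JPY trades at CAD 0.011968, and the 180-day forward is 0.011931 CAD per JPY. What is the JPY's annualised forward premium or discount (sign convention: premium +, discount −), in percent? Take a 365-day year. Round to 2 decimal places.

T = 180/365 years.
Period premium: (0.011931 − 0.011968)/0.011968 = -0.0030916.
Per annum: -0.0030916 / (180/365) = -0.006269 = -0.63%.

-0.63%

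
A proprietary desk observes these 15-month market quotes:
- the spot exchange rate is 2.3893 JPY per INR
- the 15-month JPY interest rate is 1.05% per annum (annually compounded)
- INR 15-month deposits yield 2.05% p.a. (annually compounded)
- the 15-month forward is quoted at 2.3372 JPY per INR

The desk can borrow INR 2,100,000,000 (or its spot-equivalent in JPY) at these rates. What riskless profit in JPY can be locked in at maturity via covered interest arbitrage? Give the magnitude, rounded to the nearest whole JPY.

JPY 49,260,065

T = 15/12 years.
Invest the INR and cover forward: 2,100,000,000 × 1.025690330519 × 2.3372 = JPY 5,034,211,225.03.
Convert at spot and invest in JPY: 2,100,000,000 × 2.3893 × 1.013142181549 = JPY 5,083,471,290.19.
The quoted forward undervalues INR, so borrow INR, convert to JPY at spot, deposit the JPY at 1.05%, and buy INR forward at 2.3372 to cover the loan.
Profit = 5,083,471,290.19 − 5,034,211,225.03 = JPY 49,260,065.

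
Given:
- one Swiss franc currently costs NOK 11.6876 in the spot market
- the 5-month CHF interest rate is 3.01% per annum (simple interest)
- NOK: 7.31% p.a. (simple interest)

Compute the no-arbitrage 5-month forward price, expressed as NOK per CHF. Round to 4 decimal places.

11.8944

T = 5/12 years.
NOK growth factor: 1 + 0.0731×5/12 = 1.03045833.
CHF growth factor: 1 + 0.0301×5/12 = 1.01254167.
So F = 11.6876 × 1.03045833 / 1.01254167 = 11.894409 (NOK/CHF).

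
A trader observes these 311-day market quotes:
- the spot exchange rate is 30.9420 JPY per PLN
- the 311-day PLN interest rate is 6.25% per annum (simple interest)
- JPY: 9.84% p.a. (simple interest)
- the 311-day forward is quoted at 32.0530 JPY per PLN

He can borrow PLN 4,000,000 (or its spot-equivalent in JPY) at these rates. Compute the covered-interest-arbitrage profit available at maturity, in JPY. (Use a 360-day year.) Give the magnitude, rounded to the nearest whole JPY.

JPY 845,453

T = 311/360 years.
Keep in PLN, deliver into the forward: 4,000,000·1.05399305556·32.0530 = JPY 135,134,557.64.
Swap to JPY now, deposit: 4,000,000·30.9420·1.08500666667 = JPY 134,289,105.12.
The quoted forward overvalues PLN, so borrow JPY, buy PLN at spot, deposit the PLN at 6.25%, and sell the proceeds forward at 32.0530.
The gap between the two covered legs is JPY 845,453.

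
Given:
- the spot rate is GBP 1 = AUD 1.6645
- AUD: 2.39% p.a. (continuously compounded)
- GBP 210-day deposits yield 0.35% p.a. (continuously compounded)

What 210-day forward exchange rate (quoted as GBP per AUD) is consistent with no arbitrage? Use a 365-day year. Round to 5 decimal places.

T = 210/365 years.
Growth of 1 AUD over T: e^(0.0239×210/365) = 1.0138457.
GBP accumulates by e^(0.0035×210/365) = 1.0020157.
Forward (AUD per GBP) = 1.6645 × 1.0138457 / 1.0020157 = 1.684151.
Invert for GBP per AUD: 1 / 1.684151 = 0.59377.

0.59377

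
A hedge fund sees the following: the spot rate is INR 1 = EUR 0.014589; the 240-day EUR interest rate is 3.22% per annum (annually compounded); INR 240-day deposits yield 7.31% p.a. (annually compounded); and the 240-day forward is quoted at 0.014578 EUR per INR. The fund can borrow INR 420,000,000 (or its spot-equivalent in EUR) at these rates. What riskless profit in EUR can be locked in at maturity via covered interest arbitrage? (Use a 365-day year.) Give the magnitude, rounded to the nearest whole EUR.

T = 240/365 years.
Route A — deposit INR, sell forward: 420,000,000 × 1.047482986 × 0.014578 = EUR 6,413,486.93.
Route B — convert at spot, deposit EUR: 420,000,000 × 0.014589 × 1.021057514 = EUR 6,256,407.39.
The quoted forward overvalues INR, so borrow EUR, buy INR at spot, deposit the INR at 7.31%, and sell the proceeds forward at 0.014578.
Profit = 6,413,486.93 − 6,256,407.39 = EUR 157,080.

EUR 157,080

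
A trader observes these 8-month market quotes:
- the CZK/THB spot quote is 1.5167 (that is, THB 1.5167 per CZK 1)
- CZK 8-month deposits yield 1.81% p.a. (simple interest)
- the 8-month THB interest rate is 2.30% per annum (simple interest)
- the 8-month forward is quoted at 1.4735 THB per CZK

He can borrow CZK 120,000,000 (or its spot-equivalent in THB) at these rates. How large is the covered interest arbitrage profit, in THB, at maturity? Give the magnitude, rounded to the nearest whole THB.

THB 5,841,100

T = 8/12 years.
Invest the CZK and cover forward: 120,000,000 × 1.01206666667 × 1.4735 = THB 178,953,628.00.
Convert at spot and invest in THB: 120,000,000 × 1.5167 × 1.01533333333 = THB 184,794,728.00.
The quoted forward undervalues CZK, so borrow CZK, convert to THB at spot, deposit the THB at 2.30%, and buy CZK forward at 1.4735 to cover the loan.
Profit = 184,794,728.00 − 178,953,628.00 = THB 5,841,100.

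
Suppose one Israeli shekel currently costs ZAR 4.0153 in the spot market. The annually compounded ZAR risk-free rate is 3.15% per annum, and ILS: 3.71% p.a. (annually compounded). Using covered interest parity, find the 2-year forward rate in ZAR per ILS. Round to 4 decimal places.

3.9721

T = 2 years.
Growth of 1 ZAR over T: (1 + 0.0315)^2 = 1.0639923.
ILS growth factor: (1 + 0.0371)^2 = 1.0755764.
Forward (ZAR per ILS) = 4.0153 × 1.0639923 / 1.0755764 = 3.972055.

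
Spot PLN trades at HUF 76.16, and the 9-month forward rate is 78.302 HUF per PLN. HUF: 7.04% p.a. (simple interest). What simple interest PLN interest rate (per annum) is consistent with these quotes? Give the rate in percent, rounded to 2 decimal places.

T = 9/12 years.
By CIP, F/S equals the HUF-to-PLN growth ratio: 78.302/76.16 = 1.0281250.
The HUF side grows by 1 + 0.0704×9/12 = 1.052800.
Hence g_PLN = 1.024000.
(1.024000 − 1)/T = 0.032000, i.e. 3.20%.

3.20%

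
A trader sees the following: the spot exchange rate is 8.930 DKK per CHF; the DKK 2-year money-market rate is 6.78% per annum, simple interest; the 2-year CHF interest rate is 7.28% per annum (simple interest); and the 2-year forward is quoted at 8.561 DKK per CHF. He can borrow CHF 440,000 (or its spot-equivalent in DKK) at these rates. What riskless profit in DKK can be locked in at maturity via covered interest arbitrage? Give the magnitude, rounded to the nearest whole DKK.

DKK 146,708

T = 2 years.
Keep in CHF, deliver into the forward: 440,000·1.145600·8.561 = DKK 4,315,291.90.
Swap to DKK now, deposit: 440,000·8.930·1.135600 = DKK 4,461,999.52.
The quoted forward undervalues CHF, so borrow CHF, convert to DKK at spot, deposit the DKK at 6.78%, and buy CHF forward at 8.561 to cover the loan.
Profit = 4,461,999.52 − 4,315,291.90 = DKK 146,708.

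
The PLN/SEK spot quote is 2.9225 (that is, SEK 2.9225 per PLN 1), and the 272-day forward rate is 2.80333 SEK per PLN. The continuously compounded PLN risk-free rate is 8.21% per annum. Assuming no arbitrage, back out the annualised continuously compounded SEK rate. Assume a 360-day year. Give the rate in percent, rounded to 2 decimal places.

2.70%

T = 272/360 years.
F/S = 2.80333/2.9225 = 0.9592233 = (growth of SEK) / (growth of PLN).
PLN growth factor: e^(0.0821×272/360) = 1.0639954.
That pins the SEK growth at 1.0206092.
Take logs: ln 1.0206092 / (272/360) = 0.027000, so 2.70%.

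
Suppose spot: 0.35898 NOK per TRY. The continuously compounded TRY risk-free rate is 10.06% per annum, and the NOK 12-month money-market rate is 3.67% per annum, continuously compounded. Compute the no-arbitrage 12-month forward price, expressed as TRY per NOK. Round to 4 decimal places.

2.9695

T = 1 year.
NOK growth factor: e^(0.0367×1) = 1.0373818.
Growth of 1 TRY over T: e^(0.1006×1) = 1.1058342.
So F = 0.35898 × 1.0373818 / 1.1058342 = 0.3367587 (NOK/TRY).
Quoted the other way: 1/0.3367587 = 2.9695 TRY per NOK.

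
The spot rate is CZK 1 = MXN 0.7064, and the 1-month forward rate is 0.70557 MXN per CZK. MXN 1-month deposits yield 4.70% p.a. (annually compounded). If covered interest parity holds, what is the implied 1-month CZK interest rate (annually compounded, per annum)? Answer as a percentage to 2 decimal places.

6.19%

T = 1/12 years.
By CIP, F/S equals the MXN-to-CZK growth ratio: 0.70557/0.7064 = 0.9988250.
The MXN side grows by (1 + 0.0470)^(1/12) = 1.0038347.
So the CZK growth factor = 1.0050156.
r = 1.0050156^(12/1) − 1 = 0.061876 → 6.19%.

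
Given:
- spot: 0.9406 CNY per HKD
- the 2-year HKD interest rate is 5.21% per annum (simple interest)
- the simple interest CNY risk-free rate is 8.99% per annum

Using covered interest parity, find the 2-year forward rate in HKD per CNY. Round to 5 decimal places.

T = 2 years.
Growth of 1 CNY over T: 1 + 0.0899×2 = 1.179800.
HKD accumulates by 1 + 0.0521×2 = 1.104200.
CIP: F = S · (grow CNY)/(grow HKD) = 0.9406 × 1.179800/1.104200 = 1.004999 CNY per HKD.
Quoted the other way: 1/1.004999 = 0.99503 HKD per CNY.

0.99503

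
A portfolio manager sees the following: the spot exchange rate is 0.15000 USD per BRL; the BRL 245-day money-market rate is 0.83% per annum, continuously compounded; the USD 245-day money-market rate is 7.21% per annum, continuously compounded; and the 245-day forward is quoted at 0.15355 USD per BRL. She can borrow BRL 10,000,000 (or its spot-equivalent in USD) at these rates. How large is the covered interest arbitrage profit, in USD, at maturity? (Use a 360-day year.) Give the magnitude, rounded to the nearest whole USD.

USD 31,240

T = 245/360 years.
Invest the BRL and cover forward: 10,000,000 × 1.005664595 × 0.15355 = USD 1,544,197.99.
Convert at spot and invest in USD: 10,000,000 × 0.15000 × 1.050291827 = USD 1,575,437.74.
The quoted forward undervalues BRL, so borrow BRL, convert to USD at spot, deposit the USD at 7.21%, and buy BRL forward at 0.15355 to cover the loan.
The gap between the two covered legs is USD 31,240.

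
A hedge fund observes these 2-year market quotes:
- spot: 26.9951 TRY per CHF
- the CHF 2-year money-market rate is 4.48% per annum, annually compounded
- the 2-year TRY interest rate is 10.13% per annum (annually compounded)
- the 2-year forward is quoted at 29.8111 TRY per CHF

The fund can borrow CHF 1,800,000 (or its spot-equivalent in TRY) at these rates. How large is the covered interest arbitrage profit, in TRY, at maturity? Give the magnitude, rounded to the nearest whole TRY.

T = 2 years.
Invest the CHF and cover forward: 1,800,000 × 1.09160704 × 29.8111 = TRY 58,575,611.93.
Convert at spot and invest in TRY: 1,800,000 × 26.9951 × 1.21286169 = TRY 58,934,380.69.
The quoted forward undervalues CHF, so borrow CHF, convert to TRY at spot, deposit the TRY at 10.13%, and buy CHF forward at 29.8111 to cover the loan.
Arbitrage profit = |58,575,611.93 − 58,934,380.69| = TRY 358,769.

TRY 358,769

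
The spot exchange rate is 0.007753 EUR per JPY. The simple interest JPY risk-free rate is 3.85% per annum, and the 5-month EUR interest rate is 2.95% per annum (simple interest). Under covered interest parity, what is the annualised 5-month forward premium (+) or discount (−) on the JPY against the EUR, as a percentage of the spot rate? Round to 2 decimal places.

-0.89%

T = 5/12 years.
No-arbitrage forward: 0.007753 × 1.0122917 / 1.0160417 = 0.007724385 EUR/JPY.
Annualised premium = (F − S)/S × (1/T) = (0.007724385 − 0.007753)/0.007753 ÷ (5/12) = -0.89%.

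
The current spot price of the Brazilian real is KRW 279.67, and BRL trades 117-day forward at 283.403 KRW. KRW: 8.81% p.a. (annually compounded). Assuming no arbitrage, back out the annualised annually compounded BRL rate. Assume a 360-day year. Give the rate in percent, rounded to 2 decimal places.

T = 117/360 years.
F/S = 283.403/279.67 = 1.0133479 = (growth of KRW) / (growth of BRL).
The KRW side grows by (1 + 0.0881)^(117/360) = 1.0278207.
That pins the BRL growth at 1.0142822.
r = 1.0142822^(360/117) − 1 = 0.044600 → 4.46%.

4.46%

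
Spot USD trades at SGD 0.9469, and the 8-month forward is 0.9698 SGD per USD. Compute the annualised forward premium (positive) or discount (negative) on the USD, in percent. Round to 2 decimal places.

+3.63%

T = 8/12 years.
USD trades forward at +2.41842% vs spot over the period.
×(1/T) gives 3.63% p.a.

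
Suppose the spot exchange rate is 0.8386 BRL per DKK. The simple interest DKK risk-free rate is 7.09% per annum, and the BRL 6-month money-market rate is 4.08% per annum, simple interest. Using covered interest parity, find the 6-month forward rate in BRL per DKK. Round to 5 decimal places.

T = 6/12 years.
BRL growth factor: 1 + 0.0408×6/12 = 1.020400.
DKK growth factor: 1 + 0.0709×6/12 = 1.035450.
So F = 0.8386 × 1.020400 / 1.035450 = 0.8264112 (BRL/DKK).

0.82641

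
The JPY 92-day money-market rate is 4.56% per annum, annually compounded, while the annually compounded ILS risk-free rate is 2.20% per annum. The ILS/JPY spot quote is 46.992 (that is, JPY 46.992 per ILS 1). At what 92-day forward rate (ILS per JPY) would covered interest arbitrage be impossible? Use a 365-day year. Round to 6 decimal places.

T = 92/365 years.
JPY accumulates by (1 + 0.0456)^(92/365) = 1.0113027.
Growth of 1 ILS over T: (1 + 0.0220)^(92/365) = 1.0055002.
CIP: F = S · (grow JPY)/(grow ILS) = 46.992 × 1.0113027/1.0055002 = 47.26318 JPY per ILS.
Invert for ILS per JPY: 1 / 47.26318 = 0.021158.

0.021158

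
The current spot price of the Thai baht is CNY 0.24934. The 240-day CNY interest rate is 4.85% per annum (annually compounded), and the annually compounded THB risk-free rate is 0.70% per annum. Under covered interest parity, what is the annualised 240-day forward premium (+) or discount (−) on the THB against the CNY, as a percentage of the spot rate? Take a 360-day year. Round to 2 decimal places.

+4.09%

T = 240/360 years.
No-arbitrage forward: 0.24934 × 1.0320775 / 1.0046612 = 0.25614426 CNY/THB.
(F − S)/S ÷ T = (0.25614426 − 0.24934)/0.24934/(240/360) = 0.040934 → 4.09%.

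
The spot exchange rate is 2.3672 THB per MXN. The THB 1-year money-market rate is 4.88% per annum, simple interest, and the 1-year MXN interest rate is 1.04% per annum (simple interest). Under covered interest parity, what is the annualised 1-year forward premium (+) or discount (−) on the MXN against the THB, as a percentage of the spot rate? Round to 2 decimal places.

+3.80%

T = 1 year.
CIP forward (THB per MXN) = 2.3672 × 1.048800/1.010400 = 2.4571648.
(F − S)/S ÷ T = (2.4571648 − 2.3672)/2.3672/1 = 0.038005 → 3.80%.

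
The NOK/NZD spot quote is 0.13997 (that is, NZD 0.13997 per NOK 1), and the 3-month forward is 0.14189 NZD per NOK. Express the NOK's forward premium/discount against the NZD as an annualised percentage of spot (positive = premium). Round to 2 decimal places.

+5.49%

T = 3/12 years.
(F − S)/S = (0.14189 − 0.13997)/0.13997 = 0.0137172.
×(1/T) gives 5.49% p.a.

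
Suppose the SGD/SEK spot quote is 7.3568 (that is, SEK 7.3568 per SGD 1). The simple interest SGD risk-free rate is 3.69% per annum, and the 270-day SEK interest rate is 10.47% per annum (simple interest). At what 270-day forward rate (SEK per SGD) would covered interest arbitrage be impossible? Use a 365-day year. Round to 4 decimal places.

7.7160

T = 270/365 years.
SEK accumulates by 1 + 0.1047×270/365 = 1.0774493.
SGD accumulates by 1 + 0.0369×270/365 = 1.0272959.
Forward (SEK per SGD) = 7.3568 × 1.0774493 / 1.0272959 = 7.715965.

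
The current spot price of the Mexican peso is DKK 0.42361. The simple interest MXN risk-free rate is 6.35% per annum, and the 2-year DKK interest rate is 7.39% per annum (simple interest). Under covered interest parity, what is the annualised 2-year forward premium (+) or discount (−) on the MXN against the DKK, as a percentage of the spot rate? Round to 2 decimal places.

T = 2 years.
F = S · g_DKK/g_MXN = 0.42361 × 1.147800/1.127000 = 0.43142818.
(F − S)/S ÷ T = (0.43142818 − 0.42361)/0.42361/2 = 0.009228 → 0.92%.

+0.92%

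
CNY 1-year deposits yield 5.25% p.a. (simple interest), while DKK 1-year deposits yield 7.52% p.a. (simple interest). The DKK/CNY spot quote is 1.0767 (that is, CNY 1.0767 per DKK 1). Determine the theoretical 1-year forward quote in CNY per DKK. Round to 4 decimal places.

T = 1 year.
CNY accumulates by 1 + 0.0525×1 = 1.052500.
DKK growth factor: 1 + 0.0752×1 = 1.075200.
CIP: F = S · (grow CNY)/(grow DKK) = 1.0767 × 1.052500/1.075200 = 1.053968 CNY per DKK.

1.0540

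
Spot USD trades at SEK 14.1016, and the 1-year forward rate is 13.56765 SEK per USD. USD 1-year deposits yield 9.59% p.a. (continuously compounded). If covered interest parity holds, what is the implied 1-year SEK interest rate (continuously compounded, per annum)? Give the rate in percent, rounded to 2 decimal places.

5.73%

T = 1 year.
CIP gives F = S · g_SEK/g_USD, so g_SEK/g_USD = 13.56765/14.1016 = 0.9621355.
USD growth factor: e^(0.0959×1) = 1.100649.
So the SEK growth factor = 1.0589735.
Take logs: ln 1.0589735 / 1 = 0.057300, so 5.73%.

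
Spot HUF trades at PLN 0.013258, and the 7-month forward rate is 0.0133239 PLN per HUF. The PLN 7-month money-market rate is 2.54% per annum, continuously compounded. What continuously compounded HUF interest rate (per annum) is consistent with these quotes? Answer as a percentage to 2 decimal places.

1.69%

T = 7/12 years.
CIP gives F = S · g_PLN/g_HUF, so g_PLN/g_HUF = 0.0133239/0.013258 = 1.0049706.
PLN growth factor: e^(0.0254×7/12) = 1.014927.
That pins the HUF growth at 1.0099072.
r = ln(1.0099072)/(7/12) = 0.016900 → 1.69%.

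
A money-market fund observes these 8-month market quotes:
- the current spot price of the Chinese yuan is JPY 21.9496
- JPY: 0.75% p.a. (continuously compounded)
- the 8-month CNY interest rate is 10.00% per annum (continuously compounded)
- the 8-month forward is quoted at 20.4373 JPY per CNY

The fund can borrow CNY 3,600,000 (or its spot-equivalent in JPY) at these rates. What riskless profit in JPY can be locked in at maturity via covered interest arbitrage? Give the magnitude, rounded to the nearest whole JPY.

T = 8/12 years.
Route A — deposit CNY, sell forward: 3,600,000 × 1.0689391057 × 20.4373 = JPY 78,646,425.07.
Route B — convert at spot, deposit JPY: 3,600,000 × 21.9496 × 1.0050125209 = JPY 79,414,642.18.
The quoted forward undervalues CNY, so borrow CNY, convert to JPY at spot, deposit the JPY at 0.75%, and buy CNY forward at 20.4373 to cover the loan.
Arbitrage profit = |78,646,425.07 − 79,414,642.18| = JPY 768,217.

JPY 768,217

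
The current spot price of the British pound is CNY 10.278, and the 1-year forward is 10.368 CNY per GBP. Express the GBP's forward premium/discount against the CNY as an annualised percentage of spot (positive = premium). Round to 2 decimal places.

T = 1 year.
Period premium: (10.368 − 10.278)/10.278 = 0.0087566.
Per annum: 0.0087566 / 1 = 0.008757 = 0.88%.

+0.88%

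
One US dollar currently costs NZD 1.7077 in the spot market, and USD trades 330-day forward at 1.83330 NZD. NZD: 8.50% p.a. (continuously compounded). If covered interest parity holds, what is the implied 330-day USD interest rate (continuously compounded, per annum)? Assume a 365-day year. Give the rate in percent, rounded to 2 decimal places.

T = 330/365 years.
By CIP, F/S equals the NZD-to-USD growth ratio: 1.8333/1.7077 = 1.0735492.
NZD growth factor: e^(0.0850×330/365) = 1.0798793.
That pins the USD growth at 1.0058964.
r = ln(1.0058964)/(330/365) = 0.006503 → 0.65%.

0.65%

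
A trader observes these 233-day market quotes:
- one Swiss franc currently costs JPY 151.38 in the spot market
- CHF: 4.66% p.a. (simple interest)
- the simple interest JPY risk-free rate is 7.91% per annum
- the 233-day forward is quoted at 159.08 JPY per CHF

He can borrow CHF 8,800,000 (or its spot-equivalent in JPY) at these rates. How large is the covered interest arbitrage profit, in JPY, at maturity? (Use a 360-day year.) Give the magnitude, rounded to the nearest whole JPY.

JPY 41,782,400

T = 233/360 years.
Route A — deposit CHF, sell forward: 8,800,000 × 1.030160555556 × 159.08 = JPY 1,442,125,882.37.
Route B — convert at spot, deposit JPY: 8,800,000 × 151.38 × 1.051195277778 = JPY 1,400,343,482.12.
The quoted forward overvalues CHF, so borrow JPY, buy CHF at spot, deposit the CHF at 4.66%, and sell the proceeds forward at 159.08.
Arbitrage profit = |1,442,125,882.37 − 1,400,343,482.12| = JPY 41,782,400.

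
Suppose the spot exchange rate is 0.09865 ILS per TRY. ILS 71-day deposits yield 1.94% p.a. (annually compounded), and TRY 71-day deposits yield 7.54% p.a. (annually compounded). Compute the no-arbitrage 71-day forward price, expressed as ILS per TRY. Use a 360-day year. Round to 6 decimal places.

T = 71/360 years.
Growth of 1 ILS over T: (1 + 0.0194)^(71/360) = 1.0037967.
TRY accumulates by (1 + 0.0754)^(71/360) = 1.0144399.
Forward (ILS per TRY) = 0.09865 × 1.0037967 / 1.0144399 = 0.09761499.

0.097615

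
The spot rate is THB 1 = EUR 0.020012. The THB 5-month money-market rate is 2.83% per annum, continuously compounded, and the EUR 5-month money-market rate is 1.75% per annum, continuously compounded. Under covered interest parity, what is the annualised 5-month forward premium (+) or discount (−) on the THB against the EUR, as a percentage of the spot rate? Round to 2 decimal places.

T = 5/12 years.
No-arbitrage forward: 0.020012 × 1.0073183 / 1.0118615 = 0.019922147 EUR/THB.
(F − S)/S ÷ T = (0.019922147 − 0.020012)/0.020012/(5/12) = -0.010776 → -1.08%.

-1.08%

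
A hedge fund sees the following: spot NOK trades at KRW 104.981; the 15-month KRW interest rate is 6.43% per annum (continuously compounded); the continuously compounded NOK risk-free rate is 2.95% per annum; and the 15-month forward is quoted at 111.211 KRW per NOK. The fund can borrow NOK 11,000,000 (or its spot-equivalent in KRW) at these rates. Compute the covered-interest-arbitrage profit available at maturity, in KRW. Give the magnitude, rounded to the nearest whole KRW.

T = 15/12 years.
Keep in NOK, deliver into the forward: 11,000,000·1.037563317317·111.211 = KRW 1,269,272,994.90.
Swap to KRW now, deposit: 11,000,000·104.981·1.083693376503 = KRW 1,251,439,357.95.
The quoted forward overvalues NOK, so borrow KRW, buy NOK at spot, deposit the NOK at 2.95%, and sell the proceeds forward at 111.211.
Profit = 1,269,272,994.90 − 1,251,439,357.95 = KRW 17,833,637.

KRW 17,833,637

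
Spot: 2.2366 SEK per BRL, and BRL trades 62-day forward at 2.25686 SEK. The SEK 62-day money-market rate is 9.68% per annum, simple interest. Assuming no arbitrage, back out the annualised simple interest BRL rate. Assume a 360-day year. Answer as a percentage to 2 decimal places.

4.38%

T = 62/360 years.
F/S = 2.25686/2.2366 = 1.0090584 = (growth of SEK) / (growth of BRL).
The SEK side grows by 1 + 0.0968×62/360 = 1.0166711.
That pins the BRL growth at 1.0075444.
r = (1.0075444 − 1)/(62/360) = 0.043806 → 4.38%.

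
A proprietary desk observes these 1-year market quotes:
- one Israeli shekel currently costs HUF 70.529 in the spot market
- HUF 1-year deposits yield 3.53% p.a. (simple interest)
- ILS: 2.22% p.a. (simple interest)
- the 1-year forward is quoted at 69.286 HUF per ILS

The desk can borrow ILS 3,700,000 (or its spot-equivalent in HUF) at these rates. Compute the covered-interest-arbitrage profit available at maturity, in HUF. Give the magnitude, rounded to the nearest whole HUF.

T = 1 year.
Keep in ILS, deliver into the forward: 3,700,000·1.022200·69.286 = HUF 262,049,352.04.
Swap to HUF now, deposit: 3,700,000·70.529·1.035300 = HUF 270,169,092.69.
The quoted forward undervalues ILS, so borrow ILS, convert to HUF at spot, deposit the HUF at 3.53%, and buy ILS forward at 69.286 to cover the loan.
The gap between the two covered legs is HUF 8,119,741.

HUF 8,119,741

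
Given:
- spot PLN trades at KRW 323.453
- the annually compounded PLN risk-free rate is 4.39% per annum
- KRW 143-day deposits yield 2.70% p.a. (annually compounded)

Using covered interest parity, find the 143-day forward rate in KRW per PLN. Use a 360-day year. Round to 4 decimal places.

321.3627

T = 143/360 years.
KRW growth factor: (1 + 0.0270)^(143/360) = 1.010638963.
PLN accumulates by (1 + 0.0439)^(143/360) = 1.017212595.
CIP: F = S · (grow KRW)/(grow PLN) = 323.453 × 1.010638963/1.017212595 = 321.362718 KRW per PLN.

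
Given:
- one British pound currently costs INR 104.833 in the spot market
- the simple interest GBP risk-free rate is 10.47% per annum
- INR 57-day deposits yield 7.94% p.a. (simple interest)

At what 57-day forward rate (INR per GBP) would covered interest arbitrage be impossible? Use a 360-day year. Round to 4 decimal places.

T = 57/360 years.
INR accumulates by 1 + 0.0794×57/360 = 1.012571667.
GBP growth factor: 1 + 0.1047×57/360 = 1.0165775.
CIP: F = S · (grow INR)/(grow GBP) = 104.833 × 1.012571667/1.0165775 = 104.419905 INR per GBP.

104.4199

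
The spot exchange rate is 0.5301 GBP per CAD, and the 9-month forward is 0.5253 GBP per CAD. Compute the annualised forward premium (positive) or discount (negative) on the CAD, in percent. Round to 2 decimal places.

-1.21%

T = 9/12 years.
(F − S)/S = (0.5253 − 0.5301)/0.5301 = -0.0090549.
×(1/T) gives -1.21% p.a.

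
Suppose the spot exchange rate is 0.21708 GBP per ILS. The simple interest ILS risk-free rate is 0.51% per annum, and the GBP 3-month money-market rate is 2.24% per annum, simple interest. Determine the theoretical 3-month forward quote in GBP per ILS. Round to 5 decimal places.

0.21802

T = 3/12 years.
Growth of 1 GBP over T: 1 + 0.0224×3/12 = 1.005600.
ILS growth factor: 1 + 0.0051×3/12 = 1.001275.
So F = 0.21708 × 1.005600 / 1.001275 = 0.2180177 (GBP/ILS).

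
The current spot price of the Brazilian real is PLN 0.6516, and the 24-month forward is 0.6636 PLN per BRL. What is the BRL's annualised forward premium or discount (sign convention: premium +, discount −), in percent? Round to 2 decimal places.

+0.92%

T = 2 years.
(F − S)/S = (0.6636 − 0.6516)/0.6516 = 0.0184162.
Per annum: 0.0184162 / 2 = 0.009208 = 0.92%.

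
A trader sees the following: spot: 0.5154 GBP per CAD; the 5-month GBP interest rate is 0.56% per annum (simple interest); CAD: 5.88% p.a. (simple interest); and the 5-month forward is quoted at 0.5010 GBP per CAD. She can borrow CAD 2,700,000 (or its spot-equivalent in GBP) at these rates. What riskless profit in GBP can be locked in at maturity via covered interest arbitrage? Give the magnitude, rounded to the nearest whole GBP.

T = 5/12 years.
Invest the CAD and cover forward: 2,700,000 × 1.024500 × 0.5010 = GBP 1,385,841.15.
Convert at spot and invest in GBP: 2,700,000 × 0.5154 × 1.002333333 = GBP 1,394,827.02.
The quoted forward undervalues CAD, so borrow CAD, convert to GBP at spot, deposit the GBP at 0.56%, and buy CAD forward at 0.5010 to cover the loan.
Arbitrage profit = |1,385,841.15 − 1,394,827.02| = GBP 8,986.

GBP 8,986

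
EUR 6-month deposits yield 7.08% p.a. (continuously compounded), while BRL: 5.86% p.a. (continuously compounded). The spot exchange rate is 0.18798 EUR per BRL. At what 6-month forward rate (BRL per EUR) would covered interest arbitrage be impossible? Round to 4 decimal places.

T = 6/12 years.
EUR accumulates by e^(0.0708×6/12) = 1.036034.
BRL growth factor: e^(0.0586×6/12) = 1.0297335.
Forward (EUR per BRL) = 0.18798 × 1.036034 / 1.0297335 = 0.1891302.
Invert for BRL per EUR: 1 / 0.1891302 = 5.2874.

5.2874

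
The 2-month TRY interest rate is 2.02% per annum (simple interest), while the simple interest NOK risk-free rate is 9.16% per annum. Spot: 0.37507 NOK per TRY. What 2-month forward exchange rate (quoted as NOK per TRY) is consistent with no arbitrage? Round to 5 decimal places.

T = 2/12 years.
NOK growth factor: 1 + 0.0916×2/12 = 1.0152667.
TRY accumulates by 1 + 0.0202×2/12 = 1.0033667.
So F = 0.37507 × 1.0152667 / 1.0033667 = 0.3795184 (NOK/TRY).

0.37952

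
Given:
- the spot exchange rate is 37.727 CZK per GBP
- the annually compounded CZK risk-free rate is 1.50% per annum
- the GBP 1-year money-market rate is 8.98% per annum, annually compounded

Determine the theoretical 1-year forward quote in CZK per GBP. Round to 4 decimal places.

T = 1 year.
Growth of 1 CZK over T: (1 + 0.0150)^1 = 1.015000.
GBP growth factor: (1 + 0.0898)^1 = 1.089800.
Forward (CZK per GBP) = 37.727 × 1.015000 / 1.089800 = 35.137553.

35.1376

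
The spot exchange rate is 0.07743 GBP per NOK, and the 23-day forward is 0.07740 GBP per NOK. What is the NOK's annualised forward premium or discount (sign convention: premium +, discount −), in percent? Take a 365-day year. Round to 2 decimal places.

-0.61%

T = 23/365 years.
NOK trades forward at -0.03874% vs spot over the period.
×(1/T) gives -0.61% p.a.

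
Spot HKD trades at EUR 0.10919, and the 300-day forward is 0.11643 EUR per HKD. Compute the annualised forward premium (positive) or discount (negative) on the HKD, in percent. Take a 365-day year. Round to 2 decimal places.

+8.07%

T = 300/365 years.
HKD trades forward at +6.63064% vs spot over the period.
Annualise by dividing by T: 0.0663064 / (300/365) = 0.080673 → 8.07%.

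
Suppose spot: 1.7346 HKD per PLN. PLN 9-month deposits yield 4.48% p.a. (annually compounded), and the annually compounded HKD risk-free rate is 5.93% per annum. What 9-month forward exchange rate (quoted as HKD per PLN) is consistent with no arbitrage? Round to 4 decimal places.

1.7526

T = 9/12 years.
HKD accumulates by (1 + 0.0593)^(9/12) = 1.0441532.
PLN accumulates by (1 + 0.0448)^(9/12) = 1.0334153.
Forward (HKD per PLN) = 1.7346 × 1.0441532 / 1.0334153 = 1.752624.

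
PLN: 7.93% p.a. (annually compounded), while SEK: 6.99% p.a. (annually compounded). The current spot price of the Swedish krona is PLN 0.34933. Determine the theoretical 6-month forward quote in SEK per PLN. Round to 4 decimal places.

T = 6/12 years.
PLN accumulates by (1 + 0.0793)^(6/12) = 1.0388936.
Growth of 1 SEK over T: (1 + 0.0699)^(6/12) = 1.0343597.
So F = 0.34933 × 1.0388936 / 1.0343597 = 0.3508612 (PLN/SEK).
Quoted the other way: 1/0.3508612 = 2.8501 SEK per PLN.

2.8501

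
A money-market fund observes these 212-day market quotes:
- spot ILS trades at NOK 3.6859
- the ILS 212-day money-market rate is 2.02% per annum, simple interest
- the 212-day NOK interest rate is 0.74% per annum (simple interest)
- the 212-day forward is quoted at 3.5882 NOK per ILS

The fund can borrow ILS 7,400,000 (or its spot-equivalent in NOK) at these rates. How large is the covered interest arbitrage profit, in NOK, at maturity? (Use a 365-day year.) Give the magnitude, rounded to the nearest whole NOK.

NOK 528,681

T = 212/365 years.
Route A — deposit ILS, sell forward: 7,400,000 × 1.0117326027 × 3.5882 = NOK 26,864,212.05.
Route B — convert at spot, deposit NOK: 7,400,000 × 3.6859 × 1.0042980822 = NOK 27,392,893.03.
The quoted forward undervalues ILS, so borrow ILS, convert to NOK at spot, deposit the NOK at 0.74%, and buy ILS forward at 3.5882 to cover the loan.
Profit = 27,392,893.03 − 26,864,212.05 = NOK 528,681.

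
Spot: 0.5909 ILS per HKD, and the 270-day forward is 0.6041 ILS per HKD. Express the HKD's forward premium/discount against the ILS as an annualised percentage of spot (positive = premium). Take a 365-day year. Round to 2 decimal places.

T = 270/365 years.
(F − S)/S = (0.6041 − 0.5909)/0.5909 = 0.0223388.
×(1/T) gives 3.02% p.a.

+3.02%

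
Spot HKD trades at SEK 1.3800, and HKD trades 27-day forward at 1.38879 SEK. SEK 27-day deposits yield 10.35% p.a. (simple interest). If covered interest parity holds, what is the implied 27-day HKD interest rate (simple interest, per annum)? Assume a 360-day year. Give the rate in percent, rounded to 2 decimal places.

T = 27/360 years.
By CIP, F/S equals the SEK-to-HKD growth ratio: 1.38879/1.38 = 1.0063696.
The SEK side grows by 1 + 0.1035×27/360 = 1.0077625.
So the HKD growth factor = 1.0013841.
(1.0013841 − 1)/T = 0.018455, i.e. 1.85%.

1.85%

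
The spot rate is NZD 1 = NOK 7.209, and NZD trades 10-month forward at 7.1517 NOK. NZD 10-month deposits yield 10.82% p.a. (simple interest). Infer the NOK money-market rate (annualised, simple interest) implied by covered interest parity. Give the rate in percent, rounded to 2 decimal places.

9.78%

T = 10/12 years.
F/S = 7.1517/7.209 = 0.9920516 = (growth of NOK) / (growth of NZD).
NZD growth factor: 1 + 0.1082×10/12 = 1.0901667.
So the NOK growth factor = 1.0815016.
r = (1.0815016 − 1)/(10/12) = 0.097802 → 9.78%.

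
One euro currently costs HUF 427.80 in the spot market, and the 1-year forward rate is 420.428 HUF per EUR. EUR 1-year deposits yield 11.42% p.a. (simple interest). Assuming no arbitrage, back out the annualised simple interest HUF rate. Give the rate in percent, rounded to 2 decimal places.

9.50%

T = 1 year.
By CIP, F/S equals the HUF-to-EUR growth ratio: 420.428/427.8 = 0.9827676.
The EUR side grows by 1 + 0.1142×1 = 1.114200.
Hence g_HUF = 1.0949997.
(1.0949997 − 1)/T = 0.095000, i.e. 9.50%.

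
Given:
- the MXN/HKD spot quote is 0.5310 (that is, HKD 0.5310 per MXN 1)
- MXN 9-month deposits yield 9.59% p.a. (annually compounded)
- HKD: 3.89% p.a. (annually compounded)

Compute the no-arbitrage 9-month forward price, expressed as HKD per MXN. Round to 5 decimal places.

T = 9/12 years.
Growth of 1 HKD over T: (1 + 0.0389)^(9/12) = 1.0290354.
MXN growth factor: (1 + 0.0959)^(9/12) = 1.0710955.
So F = 0.531 × 1.0290354 / 1.0710955 = 0.5101485 (HKD/MXN).

0.51015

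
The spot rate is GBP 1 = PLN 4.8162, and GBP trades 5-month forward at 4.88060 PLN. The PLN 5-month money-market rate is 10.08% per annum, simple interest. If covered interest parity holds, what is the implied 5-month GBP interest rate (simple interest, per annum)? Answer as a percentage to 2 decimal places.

T = 5/12 years.
By CIP, F/S equals the PLN-to-GBP growth ratio: 4.8806/4.8162 = 1.0133715.
PLN growth factor: 1 + 0.1008×5/12 = 1.042000.
Hence g_GBP = 1.0282507.
r = (1.0282507 − 1)/(5/12) = 0.067802 → 6.78%.

6.78%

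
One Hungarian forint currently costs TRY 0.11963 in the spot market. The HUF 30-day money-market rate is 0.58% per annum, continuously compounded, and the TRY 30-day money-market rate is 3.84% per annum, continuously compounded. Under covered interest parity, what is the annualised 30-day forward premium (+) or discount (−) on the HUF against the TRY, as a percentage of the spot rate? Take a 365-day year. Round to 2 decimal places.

+3.26%

T = 30/365 years.
F = S · g_TRY/g_HUF = 0.11963 × 1.0031612/1.0004768 = 0.11995098.
(F − S)/S ÷ T = (0.11995098 − 0.11963)/0.11963/(30/365) = 0.032644 → 3.26%.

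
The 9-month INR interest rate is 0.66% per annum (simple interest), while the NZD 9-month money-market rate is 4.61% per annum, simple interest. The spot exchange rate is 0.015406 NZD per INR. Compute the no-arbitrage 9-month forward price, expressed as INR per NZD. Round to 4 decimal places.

T = 9/12 years.
NZD growth factor: 1 + 0.0461×9/12 = 1.034575.
INR accumulates by 1 + 0.0066×9/12 = 1.004950.
CIP: F = S · (grow NZD)/(grow INR) = 0.015406 × 1.034575/1.004950 = 0.015860155 NZD per INR.
Quoted the other way: 1/0.015860155 = 63.0511 INR per NZD.

63.0511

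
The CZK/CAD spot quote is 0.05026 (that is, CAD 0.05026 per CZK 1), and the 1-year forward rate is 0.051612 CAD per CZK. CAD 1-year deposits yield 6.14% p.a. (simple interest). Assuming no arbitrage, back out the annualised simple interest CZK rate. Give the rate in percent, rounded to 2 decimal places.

T = 1 year.
By CIP, F/S equals the CAD-to-CZK growth ratio: 0.051612/0.05026 = 1.0269001.
CAD growth factor: 1 + 0.0614×1 = 1.061400.
So the CZK growth factor = 1.0335962.
(1.0335962 − 1)/T = 0.033596, i.e. 3.36%.

3.36%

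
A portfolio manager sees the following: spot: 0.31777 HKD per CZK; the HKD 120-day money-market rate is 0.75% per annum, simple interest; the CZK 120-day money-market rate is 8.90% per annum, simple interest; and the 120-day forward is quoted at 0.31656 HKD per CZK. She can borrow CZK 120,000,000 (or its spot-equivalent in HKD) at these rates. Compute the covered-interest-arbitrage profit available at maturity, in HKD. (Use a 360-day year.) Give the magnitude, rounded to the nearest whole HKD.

HKD 886,423

T = 120/360 years.
Route A — deposit CZK, sell forward: 120,000,000 × 1.0296666667 × 0.31656 = HKD 39,114,153.60.
Route B — convert at spot, deposit HKD: 120,000,000 × 0.31777 × 1.002500 = HKD 38,227,731.00.
The quoted forward overvalues CZK, so borrow HKD, buy CZK at spot, deposit the CZK at 8.90%, and sell the proceeds forward at 0.31656.
Profit = 39,114,153.60 − 38,227,731.00 = HKD 886,423.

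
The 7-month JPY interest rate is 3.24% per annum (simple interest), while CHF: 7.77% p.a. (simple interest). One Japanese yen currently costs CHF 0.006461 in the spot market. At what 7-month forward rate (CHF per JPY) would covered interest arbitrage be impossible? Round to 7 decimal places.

0.0066286

T = 7/12 years.
CHF accumulates by 1 + 0.0777×7/12 = 1.045325.
JPY accumulates by 1 + 0.0324×7/12 = 1.018900.
So F = 0.006461 × 1.045325 / 1.018900 = 0.006628565 (CHF/JPY).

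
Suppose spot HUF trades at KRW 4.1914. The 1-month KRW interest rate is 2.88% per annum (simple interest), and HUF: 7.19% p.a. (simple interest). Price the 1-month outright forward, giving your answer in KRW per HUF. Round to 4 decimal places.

T = 1/12 years.
KRW accumulates by 1 + 0.0288×1/12 = 1.002400.
Growth of 1 HUF over T: 1 + 0.0719×1/12 = 1.0059917.
So F = 4.1914 × 1.002400 / 1.0059917 = 4.176435 (KRW/HUF).

4.1764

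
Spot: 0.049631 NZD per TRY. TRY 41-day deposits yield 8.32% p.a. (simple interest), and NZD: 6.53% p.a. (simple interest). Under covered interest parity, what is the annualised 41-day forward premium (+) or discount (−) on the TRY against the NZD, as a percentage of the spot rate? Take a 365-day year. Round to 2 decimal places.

-1.77%

T = 41/365 years.
CIP forward (NZD per TRY) = 0.049631 × 1.0073351/1.0093458 = 0.049532131.
Annualised premium = (F − S)/S × (1/T) = (0.049532131 − 0.049631)/0.049631 ÷ (41/365) = -1.77%.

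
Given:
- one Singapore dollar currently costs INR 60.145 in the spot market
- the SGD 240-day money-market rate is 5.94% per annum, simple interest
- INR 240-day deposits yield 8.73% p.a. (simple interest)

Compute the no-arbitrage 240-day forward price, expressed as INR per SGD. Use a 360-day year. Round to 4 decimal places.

T = 240/360 years.
Growth of 1 INR over T: 1 + 0.0873×240/360 = 1.058200.
Growth of 1 SGD over T: 1 + 0.0594×240/360 = 1.039600.
Forward (INR per SGD) = 60.145 × 1.058200 / 1.039600 = 61.221084.

61.2211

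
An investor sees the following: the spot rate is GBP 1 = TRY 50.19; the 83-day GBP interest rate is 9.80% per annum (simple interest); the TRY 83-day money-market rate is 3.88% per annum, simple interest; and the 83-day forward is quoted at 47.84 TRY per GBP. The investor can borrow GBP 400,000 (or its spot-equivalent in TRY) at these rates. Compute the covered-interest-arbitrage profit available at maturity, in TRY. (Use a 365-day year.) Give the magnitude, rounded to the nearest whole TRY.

T = 83/365 years.
Invest the GBP and cover forward: 400,000 × 1.0222849315 × 47.84 = TRY 19,562,444.45.
Convert at spot and invest in TRY: 400,000 × 50.19 × 1.0088230137 = TRY 20,253,130.82.
The quoted forward undervalues GBP, so borrow GBP, convert to TRY at spot, deposit the TRY at 3.88%, and buy GBP forward at 47.84 to cover the loan.
Arbitrage profit = |19,562,444.45 − 20,253,130.82| = TRY 690,686.

TRY 690,686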